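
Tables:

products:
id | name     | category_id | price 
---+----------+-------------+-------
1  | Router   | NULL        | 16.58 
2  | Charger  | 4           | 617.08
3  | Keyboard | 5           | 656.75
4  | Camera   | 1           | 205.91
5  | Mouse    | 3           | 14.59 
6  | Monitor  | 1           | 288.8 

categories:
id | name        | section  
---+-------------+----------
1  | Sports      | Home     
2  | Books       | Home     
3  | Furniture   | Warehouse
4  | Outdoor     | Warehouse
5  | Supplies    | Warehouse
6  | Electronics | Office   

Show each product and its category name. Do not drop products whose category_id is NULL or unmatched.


LEFT JOIN keeps every row from products (the left table); where category_id has no match in categories, the category columns become NULL. Walk through each product:
  - product 1 (Router): category_id=NULL, no match -> kept with NULL
  - product 2 (Charger): category_id=4 -> matches Outdoor
  - product 3 (Keyboard): category_id=5 -> matches Supplies
  - product 4 (Camera): category_id=1 -> matches Sports
  - product 5 (Mouse): category_id=3 -> matches Furniture
  - product 6 (Monitor): category_id=1 -> matches Sports
All 6 rows appear; 1 has NULL category.

SQL:
SELECT a.name, b.name AS category
FROM products a
LEFT JOIN categories b ON a.category_id = b.id

Result:
name     | category 
---------+----------
Router   | NULL     
Charger  | Outdoor  
Keyboard | Supplies 
Camera   | Sports   
Mouse    | Furniture
Monitor  | Sports   


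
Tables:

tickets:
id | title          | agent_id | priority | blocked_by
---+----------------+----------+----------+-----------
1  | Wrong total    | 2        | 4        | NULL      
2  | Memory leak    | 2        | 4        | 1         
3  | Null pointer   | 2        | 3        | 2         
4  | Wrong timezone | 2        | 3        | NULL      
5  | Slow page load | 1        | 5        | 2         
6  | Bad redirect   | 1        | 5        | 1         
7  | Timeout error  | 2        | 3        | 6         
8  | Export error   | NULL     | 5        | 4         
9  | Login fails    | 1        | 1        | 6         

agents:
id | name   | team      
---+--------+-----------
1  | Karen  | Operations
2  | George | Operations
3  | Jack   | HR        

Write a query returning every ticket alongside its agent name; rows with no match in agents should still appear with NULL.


LEFT JOIN keeps every row from tickets (the left table); where agent_id has no match in agents, the agent columns become NULL. Walk through each ticket:
  - ticket 1 (Wrong total): agent_id=2 -> matches George
  - ticket 2 (Memory leak): agent_id=2 -> matches George
  - ticket 3 (Null pointer): agent_id=2 -> matches George
  - ticket 4 (Wrong timezone): agent_id=2 -> matches George
  - ticket 5 (Slow page load): agent_id=1 -> matches Karen
  - ticket 6 (Bad redirect): agent_id=1 -> matches Karen
  - ticket 7 (Timeout error): agent_id=2 -> matches George
  - ticket 8 (Export error): agent_id=NULL, no match -> kept with NULL
  - ticket 9 (Login fails): agent_id=1 -> matches Karen
All 9 rows appear; 1 has NULL agent.

SQL:
SELECT a.title, b.name AS agent
FROM tickets a
LEFT JOIN agents b ON a.agent_id = b.id

Result:
title          | agent 
---------------+-------
Wrong total    | George
Memory leak    | George
Null pointer   | George
Wrong timezone | George
Slow page load | Karen 
Bad redirect   | Karen 
Timeout error  | George
Export error   | NULL  
Login fails    | Karen 


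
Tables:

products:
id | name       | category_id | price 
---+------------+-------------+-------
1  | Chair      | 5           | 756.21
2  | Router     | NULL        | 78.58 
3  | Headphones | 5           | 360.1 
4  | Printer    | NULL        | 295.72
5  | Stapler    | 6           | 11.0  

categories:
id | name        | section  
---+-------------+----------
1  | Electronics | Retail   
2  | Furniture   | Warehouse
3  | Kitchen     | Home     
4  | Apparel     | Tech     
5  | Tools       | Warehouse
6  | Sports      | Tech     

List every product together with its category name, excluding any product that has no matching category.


INNER JOIN keeps only products rows whose category_id matches an id in categories. Walk through each product:
  - product 1 (Chair): category_id=5 -> matches Tools
  - product 2 (Router): category_id=NULL, no match -> dropped
  - product 3 (Headphones): category_id=5 -> matches Tools
  - product 4 (Printer): category_id=NULL, no match -> dropped
  - product 5 (Stapler): category_id=6 -> matches Sports
So 2 of 5 rows are dropped.

SQL:
SELECT a.name, b.name AS category
FROM products a
INNER JOIN categories b ON a.category_id = b.id

Result:
name       | category
-----------+---------
Chair      | Tools   
Headphones | Tools   
Stapler    | Sports  


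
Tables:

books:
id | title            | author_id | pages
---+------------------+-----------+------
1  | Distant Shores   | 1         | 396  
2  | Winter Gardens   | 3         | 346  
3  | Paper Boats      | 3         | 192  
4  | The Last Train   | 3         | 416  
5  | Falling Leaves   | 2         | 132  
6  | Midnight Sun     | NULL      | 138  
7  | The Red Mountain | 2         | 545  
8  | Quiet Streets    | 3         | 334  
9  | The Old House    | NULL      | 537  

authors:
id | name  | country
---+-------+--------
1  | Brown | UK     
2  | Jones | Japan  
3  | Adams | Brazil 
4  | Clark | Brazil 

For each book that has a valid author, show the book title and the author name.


INNER JOIN keeps only books rows whose author_id matches an id in authors. Walk through each book:
  - book 1 (Distant Shores): author_id=1 -> matches Brown
  - book 2 (Winter Gardens): author_id=3 -> matches Adams
  - book 3 (Paper Boats): author_id=3 -> matches Adams
  - book 4 (The Last Train): author_id=3 -> matches Adams
  - book 5 (Falling Leaves): author_id=2 -> matches Jones
  - book 6 (Midnight Sun): author_id=NULL, no match -> dropped
  - book 7 (The Red Mountain): author_id=2 -> matches Jones
  - book 8 (Quiet Streets): author_id=3 -> matches Adams
  - book 9 (The Old House): author_id=NULL, no match -> dropped
So 2 of 9 rows are dropped.

SQL:
SELECT a.title, b.name AS author
FROM books a
INNER JOIN authors b ON a.author_id = b.id

Result:
title            | author
-----------------+-------
Distant Shores   | Brown 
Winter Gardens   | Adams 
Paper Boats      | Adams 
The Last Train   | Adams 
Falling Leaves   | Jones 
The Red Mountain | Jones 
Quiet Streets    | Adams 


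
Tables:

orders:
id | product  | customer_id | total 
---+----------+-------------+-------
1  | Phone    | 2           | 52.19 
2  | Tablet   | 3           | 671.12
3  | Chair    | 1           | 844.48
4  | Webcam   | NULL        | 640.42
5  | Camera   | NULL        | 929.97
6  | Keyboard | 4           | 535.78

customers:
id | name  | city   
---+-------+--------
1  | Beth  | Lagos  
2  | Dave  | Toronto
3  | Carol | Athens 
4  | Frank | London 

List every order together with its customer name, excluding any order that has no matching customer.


INNER JOIN keeps only orders rows whose customer_id matches an id in customers. Walk through each order:
  - order 1 (Phone): customer_id=2 -> matches Dave
  - order 2 (Tablet): customer_id=3 -> matches Carol
  - order 3 (Chair): customer_id=1 -> matches Beth
  - order 4 (Webcam): customer_id=NULL, no match -> dropped
  - order 5 (Camera): customer_id=NULL, no match -> dropped
  - order 6 (Keyboard): customer_id=4 -> matches Frank
So 2 of 6 rows are dropped.

SQL:
SELECT a.product, b.name AS customer
FROM orders a
INNER JOIN customers b ON a.customer_id = b.id

Result:
product  | customer
---------+---------
Phone    | Dave    
Tablet   | Carol   
Chair    | Beth    
Keyboard | Frank   


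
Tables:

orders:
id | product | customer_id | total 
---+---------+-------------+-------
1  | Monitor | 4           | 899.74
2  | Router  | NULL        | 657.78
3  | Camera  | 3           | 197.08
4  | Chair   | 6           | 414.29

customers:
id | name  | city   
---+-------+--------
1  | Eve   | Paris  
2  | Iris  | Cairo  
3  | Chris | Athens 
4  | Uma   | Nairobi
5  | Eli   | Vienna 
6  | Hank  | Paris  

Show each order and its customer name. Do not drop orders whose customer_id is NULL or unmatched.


LEFT JOIN keeps every row from orders (the left table); where customer_id has no match in customers, the customer columns become NULL. Walk through each order:
  - order 1 (Monitor): customer_id=4 -> matches Uma
  - order 2 (Router): customer_id=NULL, no match -> kept with NULL
  - order 3 (Camera): customer_id=3 -> matches Chris
  - order 4 (Chair): customer_id=6 -> matches Hank
All 4 rows appear; 1 has NULL customer.

SQL:
SELECT a.product, b.name AS customer
FROM orders a
LEFT JOIN customers b ON a.customer_id = b.id

Result:
product | customer
--------+---------
Monitor | Uma     
Router  | NULL    
Camera  | Chris   
Chair   | Hank    


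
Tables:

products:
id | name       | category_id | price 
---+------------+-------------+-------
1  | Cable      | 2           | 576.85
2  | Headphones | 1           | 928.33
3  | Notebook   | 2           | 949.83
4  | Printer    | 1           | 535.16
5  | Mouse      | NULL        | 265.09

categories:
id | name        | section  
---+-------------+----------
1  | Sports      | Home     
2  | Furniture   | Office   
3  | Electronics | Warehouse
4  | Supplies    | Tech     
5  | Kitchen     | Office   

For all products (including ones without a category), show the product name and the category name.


LEFT JOIN keeps every row from products (the left table); where category_id has no match in categories, the category columns become NULL. Walk through each product:
  - product 1 (Cable): category_id=2 -> matches Furniture
  - product 2 (Headphones): category_id=1 -> matches Sports
  - product 3 (Notebook): category_id=2 -> matches Furniture
  - product 4 (Printer): category_id=1 -> matches Sports
  - product 5 (Mouse): category_id=NULL, no match -> kept with NULL
All 5 rows appear; 1 has NULL category.

SQL:
SELECT a.name, b.name AS category
FROM products a
LEFT JOIN categories b ON a.category_id = b.id

Result:
name       | category 
-----------+----------
Cable      | Furniture
Headphones | Sports   
Notebook   | Furniture
Printer    | Sports   
Mouse      | NULL     


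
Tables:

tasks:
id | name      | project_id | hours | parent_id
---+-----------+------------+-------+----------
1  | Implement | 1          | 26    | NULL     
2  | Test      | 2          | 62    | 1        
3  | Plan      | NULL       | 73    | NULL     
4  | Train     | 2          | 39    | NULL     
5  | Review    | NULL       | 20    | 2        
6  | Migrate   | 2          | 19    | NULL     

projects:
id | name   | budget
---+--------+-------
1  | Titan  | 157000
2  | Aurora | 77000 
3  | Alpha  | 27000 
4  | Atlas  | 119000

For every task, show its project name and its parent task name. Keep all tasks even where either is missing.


Two LEFT JOINs from the same base table tasks: one to projects via project_id, one to tasks itself via parent_id. Both are LEFT so every task is preserved.
Match against projects:
  - task 1 (Implement): project_id=1 -> matches Titan
  - task 2 (Test): project_id=2 -> matches Aurora
  - task 3 (Plan): project_id=NULL, no match -> kept with NULL
  - task 4 (Train): project_id=2 -> matches Aurora
  - task 5 (Review): project_id=NULL, no match -> kept with NULL
  - task 6 (Migrate): project_id=2 -> matches Aurora
Match against tasks (self):
  - task 1 (Implement): parent_id=NULL -> NULL
  - task 2 (Test): parent_id=1 -> Implement
  - task 3 (Plan): parent_id=NULL -> NULL
  - task 4 (Train): parent_id=NULL -> NULL
  - task 5 (Review): parent_id=2 -> Test
  - task 6 (Migrate): parent_id=NULL -> NULL

SQL:
SELECT a.name, b.name AS project, c.name AS parent
FROM tasks a
LEFT JOIN projects b ON a.project_id = b.id
LEFT JOIN tasks c ON a.parent_id = c.id

Result:
name      | project | parent   
----------+---------+----------
Implement | Titan   | NULL     
Test      | Aurora  | Implement
Plan      | NULL    | NULL     
Train     | Aurora  | NULL     
Review    | NULL    | Test     
Migrate   | Aurora  | NULL     


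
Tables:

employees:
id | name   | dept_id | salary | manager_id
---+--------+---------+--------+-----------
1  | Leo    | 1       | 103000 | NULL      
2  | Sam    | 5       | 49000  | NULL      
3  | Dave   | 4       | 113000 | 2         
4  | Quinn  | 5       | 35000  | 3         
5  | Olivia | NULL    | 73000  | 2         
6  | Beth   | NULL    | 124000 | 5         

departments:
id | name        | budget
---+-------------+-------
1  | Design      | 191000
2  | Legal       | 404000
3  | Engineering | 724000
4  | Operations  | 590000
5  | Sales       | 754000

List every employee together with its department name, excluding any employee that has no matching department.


INNER JOIN keeps only employees rows whose dept_id matches an id in departments. Walk through each employee:
  - employee 1 (Leo): dept_id=1 -> matches Design
  - employee 2 (Sam): dept_id=5 -> matches Sales
  - employee 3 (Dave): dept_id=4 -> matches Operations
  - employee 4 (Quinn): dept_id=5 -> matches Sales
  - employee 5 (Olivia): dept_id=NULL, no match -> dropped
  - employee 6 (Beth): dept_id=NULL, no match -> dropped
So 2 of 6 rows are dropped.

SQL:
SELECT a.name, b.name AS department
FROM employees a
INNER JOIN departments b ON a.dept_id = b.id

Result:
name  | department
------+-----------
Leo   | Design    
Sam   | Sales     
Dave  | Operations
Quinn | Sales     


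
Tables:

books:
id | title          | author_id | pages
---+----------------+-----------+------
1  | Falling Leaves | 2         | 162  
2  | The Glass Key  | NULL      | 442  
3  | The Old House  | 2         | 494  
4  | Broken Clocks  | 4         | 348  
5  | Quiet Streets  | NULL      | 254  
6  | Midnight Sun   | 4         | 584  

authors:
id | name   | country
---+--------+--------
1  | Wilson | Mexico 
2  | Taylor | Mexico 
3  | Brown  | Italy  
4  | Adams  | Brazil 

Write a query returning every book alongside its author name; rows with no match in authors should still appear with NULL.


LEFT JOIN keeps every row from books (the left table); where author_id has no match in authors, the author columns become NULL. Walk through each book:
  - book 1 (Falling Leaves): author_id=2 -> matches Taylor
  - book 2 (The Glass Key): author_id=NULL, no match -> kept with NULL
  - book 3 (The Old House): author_id=2 -> matches Taylor
  - book 4 (Broken Clocks): author_id=4 -> matches Adams
  - book 5 (Quiet Streets): author_id=NULL, no match -> kept with NULL
  - book 6 (Midnight Sun): author_id=4 -> matches Adams
All 6 rows appear; 2 have NULL author.

SQL:
SELECT a.title, b.name AS author
FROM books a
LEFT JOIN authors b ON a.author_id = b.id

Result:
title          | author
---------------+-------
Falling Leaves | Taylor
The Glass Key  | NULL  
The Old House  | Taylor
Broken Clocks  | Adams 
Quiet Streets  | NULL  
Midnight Sun   | Adams 


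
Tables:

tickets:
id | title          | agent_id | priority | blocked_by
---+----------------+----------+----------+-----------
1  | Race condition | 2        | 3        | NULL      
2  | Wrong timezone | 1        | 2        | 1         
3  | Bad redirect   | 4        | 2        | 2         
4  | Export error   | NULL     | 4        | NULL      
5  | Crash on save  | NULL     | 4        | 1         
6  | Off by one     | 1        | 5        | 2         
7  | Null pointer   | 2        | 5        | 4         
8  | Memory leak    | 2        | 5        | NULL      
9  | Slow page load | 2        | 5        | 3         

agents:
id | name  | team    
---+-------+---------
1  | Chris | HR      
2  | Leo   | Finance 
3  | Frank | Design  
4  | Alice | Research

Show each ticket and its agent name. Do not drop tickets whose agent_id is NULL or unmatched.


LEFT JOIN keeps every row from tickets (the left table); where agent_id has no match in agents, the agent columns become NULL. Walk through each ticket:
  - ticket 1 (Race condition): agent_id=2 -> matches Leo
  - ticket 2 (Wrong timezone): agent_id=1 -> matches Chris
  - ticket 3 (Bad redirect): agent_id=4 -> matches Alice
  - ticket 4 (Export error): agent_id=NULL, no match -> kept with NULL
  - ticket 5 (Crash on save): agent_id=NULL, no match -> kept with NULL
  - ticket 6 (Off by one): agent_id=1 -> matches Chris
  - ticket 7 (Null pointer): agent_id=2 -> matches Leo
  - ticket 8 (Memory leak): agent_id=2 -> matches Leo
  - ticket 9 (Slow page load): agent_id=2 -> matches Leo
All 9 rows appear; 2 have NULL agent.

SQL:
SELECT a.title, b.name AS agent
FROM tickets a
LEFT JOIN agents b ON a.agent_id = b.id

Result:
title          | agent
---------------+------
Race condition | Leo  
Wrong timezone | Chris
Bad redirect   | Alice
Export error   | NULL 
Crash on save  | NULL 
Off by one     | Chris
Null pointer   | Leo  
Memory leak    | Leo  
Slow page load | Leo  


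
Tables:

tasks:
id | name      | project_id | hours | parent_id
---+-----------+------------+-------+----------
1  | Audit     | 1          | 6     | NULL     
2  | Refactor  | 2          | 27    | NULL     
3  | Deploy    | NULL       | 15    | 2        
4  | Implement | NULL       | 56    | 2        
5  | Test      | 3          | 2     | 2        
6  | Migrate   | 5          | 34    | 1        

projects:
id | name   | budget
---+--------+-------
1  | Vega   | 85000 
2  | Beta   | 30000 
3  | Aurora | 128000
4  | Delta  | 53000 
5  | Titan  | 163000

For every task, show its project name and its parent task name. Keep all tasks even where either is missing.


Two LEFT JOINs from the same base table tasks: one to projects via project_id, one to tasks itself via parent_id. Both are LEFT so every task is preserved.
Match against projects:
  - task 1 (Audit): project_id=1 -> matches Vega
  - task 2 (Refactor): project_id=2 -> matches Beta
  - task 3 (Deploy): project_id=NULL, no match -> kept with NULL
  - task 4 (Implement): project_id=NULL, no match -> kept with NULL
  - task 5 (Test): project_id=3 -> matches Aurora
  - task 6 (Migrate): project_id=5 -> matches Titan
Match against tasks (self):
  - task 1 (Audit): parent_id=NULL -> NULL
  - task 2 (Refactor): parent_id=NULL -> NULL
  - task 3 (Deploy): parent_id=2 -> Refactor
  - task 4 (Implement): parent_id=2 -> Refactor
  - task 5 (Test): parent_id=2 -> Refactor
  - task 6 (Migrate): parent_id=1 -> Audit

SQL:
SELECT a.name, b.name AS project, c.name AS parent
FROM tasks a
LEFT JOIN projects b ON a.project_id = b.id
LEFT JOIN tasks c ON a.parent_id = c.id

Result:
name      | project | parent  
----------+---------+---------
Audit     | Vega    | NULL    
Refactor  | Beta    | NULL    
Deploy    | NULL    | Refactor
Implement | NULL    | Refactor
Test      | Aurora  | Refactor
Migrate   | Titan   | Audit   


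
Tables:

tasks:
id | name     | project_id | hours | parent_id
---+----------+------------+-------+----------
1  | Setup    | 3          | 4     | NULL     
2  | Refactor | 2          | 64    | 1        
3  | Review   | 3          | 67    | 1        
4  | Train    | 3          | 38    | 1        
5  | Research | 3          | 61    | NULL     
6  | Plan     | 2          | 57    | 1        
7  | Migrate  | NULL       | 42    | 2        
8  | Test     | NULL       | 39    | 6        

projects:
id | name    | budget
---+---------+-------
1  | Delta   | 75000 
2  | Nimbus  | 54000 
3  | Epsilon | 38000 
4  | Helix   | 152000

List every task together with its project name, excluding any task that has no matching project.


INNER JOIN keeps only tasks rows whose project_id matches an id in projects. Walk through each task:
  - task 1 (Setup): project_id=3 -> matches Epsilon
  - task 2 (Refactor): project_id=2 -> matches Nimbus
  - task 3 (Review): project_id=3 -> matches Epsilon
  - task 4 (Train): project_id=3 -> matches Epsilon
  - task 5 (Research): project_id=3 -> matches Epsilon
  - task 6 (Plan): project_id=2 -> matches Nimbus
  - task 7 (Migrate): project_id=NULL, no match -> dropped
  - task 8 (Test): project_id=NULL, no match -> dropped
So 2 of 8 rows are dropped.

SQL:
SELECT a.name, b.name AS project
FROM tasks a
INNER JOIN projects b ON a.project_id = b.id

Result:
name     | project
---------+--------
Setup    | Epsilon
Refactor | Nimbus 
Review   | Epsilon
Train    | Epsilon
Research | Epsilon
Plan     | Nimbus 


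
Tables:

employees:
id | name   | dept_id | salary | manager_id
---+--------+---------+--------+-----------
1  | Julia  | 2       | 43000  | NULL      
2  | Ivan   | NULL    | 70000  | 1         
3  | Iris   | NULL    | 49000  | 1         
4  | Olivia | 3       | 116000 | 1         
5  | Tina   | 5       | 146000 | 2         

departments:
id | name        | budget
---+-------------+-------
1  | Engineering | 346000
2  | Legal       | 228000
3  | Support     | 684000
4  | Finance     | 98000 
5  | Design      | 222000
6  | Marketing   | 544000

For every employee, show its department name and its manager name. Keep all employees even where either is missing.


Two LEFT JOINs from the same base table employees: one to departments via dept_id, one to employees itself via manager_id. Both are LEFT so every employee is preserved.
Match against departments:
  - employee 1 (Julia): dept_id=2 -> matches Legal
  - employee 2 (Ivan): dept_id=NULL, no match -> kept with NULL
  - employee 3 (Iris): dept_id=NULL, no match -> kept with NULL
  - employee 4 (Olivia): dept_id=3 -> matches Support
  - employee 5 (Tina): dept_id=5 -> matches Design
Match against employees (self):
  - employee 1 (Julia): manager_id=NULL -> NULL
  - employee 2 (Ivan): manager_id=1 -> Julia
  - employee 3 (Iris): manager_id=1 -> Julia
  - employee 4 (Olivia): manager_id=1 -> Julia
  - employee 5 (Tina): manager_id=2 -> Ivan

SQL:
SELECT a.name, b.name AS department, c.name AS manager
FROM employees a
LEFT JOIN departments b ON a.dept_id = b.id
LEFT JOIN employees c ON a.manager_id = c.id

Result:
name   | department | manager
-------+------------+--------
Julia  | Legal      | NULL   
Ivan   | NULL       | Julia  
Iris   | NULL       | Julia  
Olivia | Support    | Julia  
Tina   | Design     | Ivan   


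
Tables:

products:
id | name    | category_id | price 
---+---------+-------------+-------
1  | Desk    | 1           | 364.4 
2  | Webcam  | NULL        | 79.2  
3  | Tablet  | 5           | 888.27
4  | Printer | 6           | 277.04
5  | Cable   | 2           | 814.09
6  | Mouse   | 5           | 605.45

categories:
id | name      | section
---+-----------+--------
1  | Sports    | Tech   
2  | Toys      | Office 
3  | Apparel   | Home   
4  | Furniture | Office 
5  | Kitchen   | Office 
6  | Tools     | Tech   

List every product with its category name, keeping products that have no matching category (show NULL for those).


LEFT JOIN keeps every row from products (the left table); where category_id has no match in categories, the category columns become NULL. Walk through each product:
  - product 1 (Desk): category_id=1 -> matches Sports
  - product 2 (Webcam): category_id=NULL, no match -> kept with NULL
  - product 3 (Tablet): category_id=5 -> matches Kitchen
  - product 4 (Printer): category_id=6 -> matches Tools
  - product 5 (Cable): category_id=2 -> matches Toys
  - product 6 (Mouse): category_id=5 -> matches Kitchen
All 6 rows appear; 1 has NULL category.

SQL:
SELECT a.name, b.name AS category
FROM products a
LEFT JOIN categories b ON a.category_id = b.id

Result:
name    | category
--------+---------
Desk    | Sports  
Webcam  | NULL    
Tablet  | Kitchen 
Printer | Tools   
Cable   | Toys    
Mouse   | Kitchen 


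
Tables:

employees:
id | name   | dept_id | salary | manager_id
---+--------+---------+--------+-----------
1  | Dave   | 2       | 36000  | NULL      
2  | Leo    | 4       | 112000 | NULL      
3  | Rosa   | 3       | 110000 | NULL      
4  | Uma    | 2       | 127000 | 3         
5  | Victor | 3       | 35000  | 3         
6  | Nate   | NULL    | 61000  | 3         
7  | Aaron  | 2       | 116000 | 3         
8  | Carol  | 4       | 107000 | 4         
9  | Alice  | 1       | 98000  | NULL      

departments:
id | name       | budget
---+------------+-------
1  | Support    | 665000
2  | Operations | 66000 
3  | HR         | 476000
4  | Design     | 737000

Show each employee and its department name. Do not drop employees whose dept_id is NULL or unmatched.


LEFT JOIN keeps every row from employees (the left table); where dept_id has no match in departments, the department columns become NULL. Walk through each employee:
  - employee 1 (Dave): dept_id=2 -> matches Operations
  - employee 2 (Leo): dept_id=4 -> matches Design
  - employee 3 (Rosa): dept_id=3 -> matches HR
  - employee 4 (Uma): dept_id=2 -> matches Operations
  - employee 5 (Victor): dept_id=3 -> matches HR
  - employee 6 (Nate): dept_id=NULL, no match -> kept with NULL
  - employee 7 (Aaron): dept_id=2 -> matches Operations
  - employee 8 (Carol): dept_id=4 -> matches Design
  - employee 9 (Alice): dept_id=1 -> matches Support
All 9 rows appear; 1 has NULL department.

SQL:
SELECT a.name, b.name AS department
FROM employees a
LEFT JOIN departments b ON a.dept_id = b.id

Result:
name   | department
-------+-----------
Dave   | Operations
Leo    | Design    
Rosa   | HR        
Uma    | Operations
Victor | HR        
Nate   | NULL      
Aaron  | Operations
Carol  | Design    
Alice  | Support   


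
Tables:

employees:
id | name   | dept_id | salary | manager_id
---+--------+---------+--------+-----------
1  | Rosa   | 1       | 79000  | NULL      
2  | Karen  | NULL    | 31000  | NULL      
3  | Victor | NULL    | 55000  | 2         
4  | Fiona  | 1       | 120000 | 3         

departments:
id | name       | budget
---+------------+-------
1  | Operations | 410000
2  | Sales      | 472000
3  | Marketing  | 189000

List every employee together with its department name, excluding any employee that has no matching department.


INNER JOIN keeps only employees rows whose dept_id matches an id in departments. Walk through each employee:
  - employee 1 (Rosa): dept_id=1 -> matches Operations
  - employee 2 (Karen): dept_id=NULL, no match -> dropped
  - employee 3 (Victor): dept_id=NULL, no match -> dropped
  - employee 4 (Fiona): dept_id=1 -> matches Operations
So 2 of 4 rows are dropped.

SQL:
SELECT a.name, b.name AS department
FROM employees a
INNER JOIN departments b ON a.dept_id = b.id

Result:
name  | department
------+-----------
Rosa  | Operations
Fiona | Operations


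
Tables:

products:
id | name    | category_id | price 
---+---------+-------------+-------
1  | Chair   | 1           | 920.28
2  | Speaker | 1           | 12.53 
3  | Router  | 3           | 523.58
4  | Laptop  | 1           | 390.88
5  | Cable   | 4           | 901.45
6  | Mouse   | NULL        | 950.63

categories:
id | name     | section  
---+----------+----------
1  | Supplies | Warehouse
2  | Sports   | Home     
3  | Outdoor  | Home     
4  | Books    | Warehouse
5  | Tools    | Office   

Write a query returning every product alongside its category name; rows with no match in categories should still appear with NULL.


LEFT JOIN keeps every row from products (the left table); where category_id has no match in categories, the category columns become NULL. Walk through each product:
  - product 1 (Chair): category_id=1 -> matches Supplies
  - product 2 (Speaker): category_id=1 -> matches Supplies
  - product 3 (Router): category_id=3 -> matches Outdoor
  - product 4 (Laptop): category_id=1 -> matches Supplies
  - product 5 (Cable): category_id=4 -> matches Books
  - product 6 (Mouse): category_id=NULL, no match -> kept with NULL
All 6 rows appear; 1 has NULL category.

SQL:
SELECT a.name, b.name AS category
FROM products a
LEFT JOIN categories b ON a.category_id = b.id

Result:
name    | category
--------+---------
Chair   | Supplies
Speaker | Supplies
Router  | Outdoor 
Laptop  | Supplies
Cable   | Books   
Mouse   | NULL    


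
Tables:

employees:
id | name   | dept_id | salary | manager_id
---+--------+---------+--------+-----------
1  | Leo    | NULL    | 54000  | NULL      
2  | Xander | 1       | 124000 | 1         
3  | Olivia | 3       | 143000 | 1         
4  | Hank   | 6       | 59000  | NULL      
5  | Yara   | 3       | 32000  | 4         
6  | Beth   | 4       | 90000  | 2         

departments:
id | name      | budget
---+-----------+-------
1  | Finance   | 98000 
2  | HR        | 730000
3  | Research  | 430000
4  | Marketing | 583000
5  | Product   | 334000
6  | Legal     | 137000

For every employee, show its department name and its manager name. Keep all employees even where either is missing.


Two LEFT JOINs from the same base table employees: one to departments via dept_id, one to employees itself via manager_id. Both are LEFT so every employee is preserved.
Match against departments:
  - employee 1 (Leo): dept_id=NULL, no match -> kept with NULL
  - employee 2 (Xander): dept_id=1 -> matches Finance
  - employee 3 (Olivia): dept_id=3 -> matches Research
  - employee 4 (Hank): dept_id=6 -> matches Legal
  - employee 5 (Yara): dept_id=3 -> matches Research
  - employee 6 (Beth): dept_id=4 -> matches Marketing
Match against employees (self):
  - employee 1 (Leo): manager_id=NULL -> NULL
  - employee 2 (Xander): manager_id=1 -> Leo
  - employee 3 (Olivia): manager_id=1 -> Leo
  - employee 4 (Hank): manager_id=NULL -> NULL
  - employee 5 (Yara): manager_id=4 -> Hank
  - employee 6 (Beth): manager_id=2 -> Xander

SQL:
SELECT a.name, b.name AS department, c.name AS manager
FROM employees a
LEFT JOIN departments b ON a.dept_id = b.id
LEFT JOIN employees c ON a.manager_id = c.id

Result:
name   | department | manager
-------+------------+--------
Leo    | NULL       | NULL   
Xander | Finance    | Leo    
Olivia | Research   | Leo    
Hank   | Legal      | NULL   
Yara   | Research   | Hank   
Beth   | Marketing  | Xander 


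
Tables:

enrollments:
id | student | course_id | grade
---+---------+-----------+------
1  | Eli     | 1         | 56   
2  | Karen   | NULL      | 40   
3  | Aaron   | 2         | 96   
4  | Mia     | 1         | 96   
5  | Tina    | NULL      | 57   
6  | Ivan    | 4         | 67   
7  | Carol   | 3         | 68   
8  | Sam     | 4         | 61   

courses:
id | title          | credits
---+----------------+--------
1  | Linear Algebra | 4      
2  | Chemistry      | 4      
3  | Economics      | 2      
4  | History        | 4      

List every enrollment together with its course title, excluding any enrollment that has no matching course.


INNER JOIN keeps only enrollments rows whose course_id matches an id in courses. Walk through each enrollment:
  - enrollment 1 (Eli): course_id=1 -> matches Linear Algebra
  - enrollment 2 (Karen): course_id=NULL, no match -> dropped
  - enrollment 3 (Aaron): course_id=2 -> matches Chemistry
  - enrollment 4 (Mia): course_id=1 -> matches Linear Algebra
  - enrollment 5 (Tina): course_id=NULL, no match -> dropped
  - enrollment 6 (Ivan): course_id=4 -> matches History
  - enrollment 7 (Carol): course_id=3 -> matches Economics
  - enrollment 8 (Sam): course_id=4 -> matches History
So 2 of 8 rows are dropped.

SQL:
SELECT a.student, b.title AS course
FROM enrollments a
INNER JOIN courses b ON a.course_id = b.id

Result:
student | course        
--------+---------------
Eli     | Linear Algebra
Aaron   | Chemistry     
Mia     | Linear Algebra
Ivan    | History       
Carol   | Economics     
Sam     | History       


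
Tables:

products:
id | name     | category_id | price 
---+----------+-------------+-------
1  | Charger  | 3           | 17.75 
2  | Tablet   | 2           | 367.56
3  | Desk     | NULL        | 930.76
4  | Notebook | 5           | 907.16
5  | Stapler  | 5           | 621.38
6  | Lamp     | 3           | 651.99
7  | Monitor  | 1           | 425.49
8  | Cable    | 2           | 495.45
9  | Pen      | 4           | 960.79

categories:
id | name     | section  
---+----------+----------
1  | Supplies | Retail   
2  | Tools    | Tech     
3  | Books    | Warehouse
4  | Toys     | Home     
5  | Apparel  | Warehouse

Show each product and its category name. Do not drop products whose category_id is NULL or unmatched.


LEFT JOIN keeps every row from products (the left table); where category_id has no match in categories, the category columns become NULL. Walk through each product:
  - product 1 (Charger): category_id=3 -> matches Books
  - product 2 (Tablet): category_id=2 -> matches Tools
  - product 3 (Desk): category_id=NULL, no match -> kept with NULL
  - product 4 (Notebook): category_id=5 -> matches Apparel
  - product 5 (Stapler): category_id=5 -> matches Apparel
  - product 6 (Lamp): category_id=3 -> matches Books
  - product 7 (Monitor): category_id=1 -> matches Supplies
  - product 8 (Cable): category_id=2 -> matches Tools
  - product 9 (Pen): category_id=4 -> matches Toys
All 9 rows appear; 1 has NULL category.

SQL:
SELECT a.name, b.name AS category
FROM products a
LEFT JOIN categories b ON a.category_id = b.id

Result:
name     | category
---------+---------
Charger  | Books   
Tablet   | Tools   
Desk     | NULL    
Notebook | Apparel 
Stapler  | Apparel 
Lamp     | Books   
Monitor  | Supplies
Cable    | Tools   
Pen      | Toys    


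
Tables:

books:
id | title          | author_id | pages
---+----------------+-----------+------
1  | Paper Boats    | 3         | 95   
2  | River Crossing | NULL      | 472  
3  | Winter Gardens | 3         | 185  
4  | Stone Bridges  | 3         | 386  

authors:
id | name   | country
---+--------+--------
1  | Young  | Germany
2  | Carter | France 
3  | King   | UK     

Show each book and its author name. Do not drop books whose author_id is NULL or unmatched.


LEFT JOIN keeps every row from books (the left table); where author_id has no match in authors, the author columns become NULL. Walk through each book:
  - book 1 (Paper Boats): author_id=3 -> matches King
  - book 2 (River Crossing): author_id=NULL, no match -> kept with NULL
  - book 3 (Winter Gardens): author_id=3 -> matches King
  - book 4 (Stone Bridges): author_id=3 -> matches King
All 4 rows appear; 1 has NULL author.

SQL:
SELECT a.title, b.name AS author
FROM books a
LEFT JOIN authors b ON a.author_id = b.id

Result:
title          | author
---------------+-------
Paper Boats    | King  
River Crossing | NULL  
Winter Gardens | King  
Stone Bridges  | King  


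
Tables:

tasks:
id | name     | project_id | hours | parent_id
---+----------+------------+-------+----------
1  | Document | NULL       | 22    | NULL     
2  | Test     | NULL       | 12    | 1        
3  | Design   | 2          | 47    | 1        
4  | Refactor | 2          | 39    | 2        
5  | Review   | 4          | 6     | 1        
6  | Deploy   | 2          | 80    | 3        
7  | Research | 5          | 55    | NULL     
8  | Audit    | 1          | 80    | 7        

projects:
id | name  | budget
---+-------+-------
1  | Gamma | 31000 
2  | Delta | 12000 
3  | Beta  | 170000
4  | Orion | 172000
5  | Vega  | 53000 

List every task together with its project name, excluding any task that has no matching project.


INNER JOIN keeps only tasks rows whose project_id matches an id in projects. Walk through each task:
  - task 1 (Document): project_id=NULL, no match -> dropped
  - task 2 (Test): project_id=NULL, no match -> dropped
  - task 3 (Design): project_id=2 -> matches Delta
  - task 4 (Refactor): project_id=2 -> matches Delta
  - task 5 (Review): project_id=4 -> matches Orion
  - task 6 (Deploy): project_id=2 -> matches Delta
  - task 7 (Research): project_id=5 -> matches Vega
  - task 8 (Audit): project_id=1 -> matches Gamma
So 2 of 8 rows are dropped.

SQL:
SELECT a.name, b.name AS project
FROM tasks a
INNER JOIN projects b ON a.project_id = b.id

Result:
name     | project
---------+--------
Design   | Delta  
Refactor | Delta  
Review   | Orion  
Deploy   | Delta  
Research | Vega   
Audit    | Gamma  


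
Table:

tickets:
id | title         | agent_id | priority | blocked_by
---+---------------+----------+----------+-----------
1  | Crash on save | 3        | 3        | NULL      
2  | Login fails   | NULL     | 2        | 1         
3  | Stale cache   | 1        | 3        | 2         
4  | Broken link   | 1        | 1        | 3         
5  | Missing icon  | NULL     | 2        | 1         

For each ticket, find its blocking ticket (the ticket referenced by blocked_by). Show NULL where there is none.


This is a self-join: tickets is joined to a second copy of itself, matching each row's blocked_by to another row's id. Use LEFT JOIN so rows with blocked_by=NULL are kept.
  - ticket 1 (Crash on save): blocked_by=NULL -> NULL
  - ticket 2 (Login fails): blocked_by=1 -> Crash on save
  - ticket 3 (Stale cache): blocked_by=2 -> Login fails
  - ticket 4 (Broken link): blocked_by=3 -> Stale cache
  - ticket 5 (Missing icon): blocked_by=1 -> Crash on save

SQL:
SELECT a.title AS item, b.title AS blocked_by
FROM tickets a
LEFT JOIN tickets b ON a.blocked_by = b.id

Result:
item          | blocked_by   
--------------+--------------
Crash on save | NULL         
Login fails   | Crash on save
Stale cache   | Login fails  
Broken link   | Stale cache  
Missing icon  | Crash on save


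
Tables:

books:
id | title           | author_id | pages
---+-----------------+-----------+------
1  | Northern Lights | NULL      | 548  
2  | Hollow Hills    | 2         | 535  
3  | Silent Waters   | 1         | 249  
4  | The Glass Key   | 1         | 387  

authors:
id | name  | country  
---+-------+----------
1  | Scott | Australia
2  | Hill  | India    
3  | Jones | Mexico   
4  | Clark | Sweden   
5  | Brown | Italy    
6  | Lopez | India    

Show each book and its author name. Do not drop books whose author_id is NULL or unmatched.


LEFT JOIN keeps every row from books (the left table); where author_id has no match in authors, the author columns become NULL. Walk through each book:
  - book 1 (Northern Lights): author_id=NULL, no match -> kept with NULL
  - book 2 (Hollow Hills): author_id=2 -> matches Hill
  - book 3 (Silent Waters): author_id=1 -> matches Scott
  - book 4 (The Glass Key): author_id=1 -> matches Scott
All 4 rows appear; 1 has NULL author.

SQL:
SELECT a.title, b.name AS author
FROM books a
LEFT JOIN authors b ON a.author_id = b.id

Result:
title           | author
----------------+-------
Northern Lights | NULL  
Hollow Hills    | Hill  
Silent Waters   | Scott 
The Glass Key   | Scott 


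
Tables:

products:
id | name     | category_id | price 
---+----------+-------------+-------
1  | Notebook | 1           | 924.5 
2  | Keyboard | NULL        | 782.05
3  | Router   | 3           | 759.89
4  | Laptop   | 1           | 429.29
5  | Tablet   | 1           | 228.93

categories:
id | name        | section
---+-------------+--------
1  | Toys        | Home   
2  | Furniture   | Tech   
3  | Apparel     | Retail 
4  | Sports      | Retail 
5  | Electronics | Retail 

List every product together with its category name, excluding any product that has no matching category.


INNER JOIN keeps only products rows whose category_id matches an id in categories. Walk through each product:
  - product 1 (Notebook): category_id=1 -> matches Toys
  - product 2 (Keyboard): category_id=NULL, no match -> dropped
  - product 3 (Router): category_id=3 -> matches Apparel
  - product 4 (Laptop): category_id=1 -> matches Toys
  - product 5 (Tablet): category_id=1 -> matches Toys
So 1 of 5 rows is dropped.

SQL:
SELECT a.name, b.name AS category
FROM products a
INNER JOIN categories b ON a.category_id = b.id

Result:
name     | category
---------+---------
Notebook | Toys    
Router   | Apparel 
Laptop   | Toys    
Tablet   | Toys    


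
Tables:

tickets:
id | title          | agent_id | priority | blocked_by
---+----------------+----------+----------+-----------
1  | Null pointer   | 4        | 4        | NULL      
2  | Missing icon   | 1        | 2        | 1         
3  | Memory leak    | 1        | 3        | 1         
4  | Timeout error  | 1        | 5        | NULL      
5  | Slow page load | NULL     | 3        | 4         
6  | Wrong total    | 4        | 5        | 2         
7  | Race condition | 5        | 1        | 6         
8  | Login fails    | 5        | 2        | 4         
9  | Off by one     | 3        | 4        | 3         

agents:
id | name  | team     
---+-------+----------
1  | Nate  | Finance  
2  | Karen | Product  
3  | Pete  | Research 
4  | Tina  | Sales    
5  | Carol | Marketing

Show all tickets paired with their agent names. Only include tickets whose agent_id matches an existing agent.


INNER JOIN keeps only tickets rows whose agent_id matches an id in agents. Walk through each ticket:
  - ticket 1 (Null pointer): agent_id=4 -> matches Tina
  - ticket 2 (Missing icon): agent_id=1 -> matches Nate
  - ticket 3 (Memory leak): agent_id=1 -> matches Nate
  - ticket 4 (Timeout error): agent_id=1 -> matches Nate
  - ticket 5 (Slow page load): agent_id=NULL, no match -> dropped
  - ticket 6 (Wrong total): agent_id=4 -> matches Tina
  - ticket 7 (Race condition): agent_id=5 -> matches Carol
  - ticket 8 (Login fails): agent_id=5 -> matches Carol
  - ticket 9 (Off by one): agent_id=3 -> matches Pete
So 1 of 9 rows is dropped.

SQL:
SELECT a.title, b.name AS agent
FROM tickets a
INNER JOIN agents b ON a.agent_id = b.id

Result:
title          | agent
---------------+------
Null pointer   | Tina 
Missing icon   | Nate 
Memory leak    | Nate 
Timeout error  | Nate 
Wrong total    | Tina 
Race condition | Carol
Login fails    | Carol
Off by one     | Pete 
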